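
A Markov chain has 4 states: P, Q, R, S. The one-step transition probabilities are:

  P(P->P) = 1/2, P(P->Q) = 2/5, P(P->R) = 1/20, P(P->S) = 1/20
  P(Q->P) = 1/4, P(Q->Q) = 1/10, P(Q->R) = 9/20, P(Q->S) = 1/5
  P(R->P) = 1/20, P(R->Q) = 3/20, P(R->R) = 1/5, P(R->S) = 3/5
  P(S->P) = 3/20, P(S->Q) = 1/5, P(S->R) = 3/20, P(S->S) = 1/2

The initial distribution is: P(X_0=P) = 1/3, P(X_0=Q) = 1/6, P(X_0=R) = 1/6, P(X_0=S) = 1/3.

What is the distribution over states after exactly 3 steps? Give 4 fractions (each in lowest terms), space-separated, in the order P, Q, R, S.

Answer: 2869/12000 10451/48000 1933/9600 2051/6000

Derivation:
Propagating the distribution step by step (d_{t+1} = d_t * P):
d_0 = (P=1/3, Q=1/6, R=1/6, S=1/3)
  d_1[P] = 1/3*1/2 + 1/6*1/4 + 1/6*1/20 + 1/3*3/20 = 4/15
  d_1[Q] = 1/3*2/5 + 1/6*1/10 + 1/6*3/20 + 1/3*1/5 = 29/120
  d_1[R] = 1/3*1/20 + 1/6*9/20 + 1/6*1/5 + 1/3*3/20 = 7/40
  d_1[S] = 1/3*1/20 + 1/6*1/5 + 1/6*3/5 + 1/3*1/2 = 19/60
d_1 = (P=4/15, Q=29/120, R=7/40, S=19/60)
  d_2[P] = 4/15*1/2 + 29/120*1/4 + 7/40*1/20 + 19/60*3/20 = 1/4
  d_2[Q] = 4/15*2/5 + 29/120*1/10 + 7/40*3/20 + 19/60*1/5 = 529/2400
  d_2[R] = 4/15*1/20 + 29/120*9/20 + 7/40*1/5 + 19/60*3/20 = 491/2400
  d_2[S] = 4/15*1/20 + 29/120*1/5 + 7/40*3/5 + 19/60*1/2 = 13/40
d_2 = (P=1/4, Q=529/2400, R=491/2400, S=13/40)
  d_3[P] = 1/4*1/2 + 529/2400*1/4 + 491/2400*1/20 + 13/40*3/20 = 2869/12000
  d_3[Q] = 1/4*2/5 + 529/2400*1/10 + 491/2400*3/20 + 13/40*1/5 = 10451/48000
  d_3[R] = 1/4*1/20 + 529/2400*9/20 + 491/2400*1/5 + 13/40*3/20 = 1933/9600
  d_3[S] = 1/4*1/20 + 529/2400*1/5 + 491/2400*3/5 + 13/40*1/2 = 2051/6000
d_3 = (P=2869/12000, Q=10451/48000, R=1933/9600, S=2051/6000)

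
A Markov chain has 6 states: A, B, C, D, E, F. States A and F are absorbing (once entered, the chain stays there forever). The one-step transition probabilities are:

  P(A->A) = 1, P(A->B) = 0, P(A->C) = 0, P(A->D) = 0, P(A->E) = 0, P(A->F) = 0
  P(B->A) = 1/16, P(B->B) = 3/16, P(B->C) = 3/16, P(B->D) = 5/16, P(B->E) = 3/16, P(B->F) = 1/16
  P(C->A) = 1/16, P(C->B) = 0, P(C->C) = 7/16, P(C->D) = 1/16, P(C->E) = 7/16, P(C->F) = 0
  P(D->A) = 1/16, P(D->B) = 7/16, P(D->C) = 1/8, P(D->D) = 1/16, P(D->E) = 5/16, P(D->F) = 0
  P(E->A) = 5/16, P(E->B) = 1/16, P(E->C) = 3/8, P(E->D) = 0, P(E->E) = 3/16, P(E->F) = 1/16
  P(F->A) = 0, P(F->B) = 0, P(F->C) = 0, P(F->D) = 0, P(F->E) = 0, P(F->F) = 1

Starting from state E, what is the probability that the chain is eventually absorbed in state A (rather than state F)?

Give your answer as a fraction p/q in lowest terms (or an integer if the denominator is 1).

Let a_i = P(absorbed in A | start in state i).
Boundary conditions: a_A = 1, a_F = 0.
For each transient state i, a_i = sum_j P(i->j) * a_j:
  a_B = 1/16*a_A + 3/16*a_B + 3/16*a_C + 5/16*a_D + 3/16*a_E + 1/16*a_F
  a_C = 1/16*a_A + 0*a_B + 7/16*a_C + 1/16*a_D + 7/16*a_E + 0*a_F
  a_D = 1/16*a_A + 7/16*a_B + 1/8*a_C + 1/16*a_D + 5/16*a_E + 0*a_F
  a_E = 5/16*a_A + 1/16*a_B + 3/8*a_C + 0*a_D + 3/16*a_E + 1/16*a_F

Substituting a_A = 1 and a_F = 0, rearrange to (I - Q) a = r where r[i] = P(i -> A):
  [13/16, -3/16, -5/16, -3/16] . (a_B, a_C, a_D, a_E) = 1/16
  [0, 9/16, -1/16, -7/16] . (a_B, a_C, a_D, a_E) = 1/16
  [-7/16, -1/8, 15/16, -5/16] . (a_B, a_C, a_D, a_E) = 1/16
  [-1/16, -3/8, 0, 13/16] . (a_B, a_C, a_D, a_E) = 5/16

Solving yields:
  a_B = 1108/1407
  a_C = 6/7
  a_D = 1166/1407
  a_E = 169/201

Starting state is E, so the absorption probability is a_E = 169/201.

Answer: 169/201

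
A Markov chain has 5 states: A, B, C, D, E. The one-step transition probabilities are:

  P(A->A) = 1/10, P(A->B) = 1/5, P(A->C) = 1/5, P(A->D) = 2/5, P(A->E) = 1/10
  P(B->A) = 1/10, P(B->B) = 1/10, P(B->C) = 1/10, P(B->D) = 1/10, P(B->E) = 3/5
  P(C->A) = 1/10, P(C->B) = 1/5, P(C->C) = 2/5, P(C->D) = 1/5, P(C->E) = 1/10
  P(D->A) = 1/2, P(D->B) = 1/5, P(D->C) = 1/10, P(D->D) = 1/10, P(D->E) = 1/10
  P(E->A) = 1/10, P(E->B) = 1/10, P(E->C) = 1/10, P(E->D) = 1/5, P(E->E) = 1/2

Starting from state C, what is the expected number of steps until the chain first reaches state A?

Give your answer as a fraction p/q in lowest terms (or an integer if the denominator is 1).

Let h_i = expected steps to first reach A from state i.
Boundary: h_A = 0.
First-step equations for the other states:
  h_B = 1 + 1/10*h_A + 1/10*h_B + 1/10*h_C + 1/10*h_D + 3/5*h_E
  h_C = 1 + 1/10*h_A + 1/5*h_B + 2/5*h_C + 1/5*h_D + 1/10*h_E
  h_D = 1 + 1/2*h_A + 1/5*h_B + 1/10*h_C + 1/10*h_D + 1/10*h_E
  h_E = 1 + 1/10*h_A + 1/10*h_B + 1/10*h_C + 1/5*h_D + 1/2*h_E

Substituting h_A = 0 and rearranging gives the linear system (I - Q) h = 1:
  [9/10, -1/10, -1/10, -3/5] . (h_B, h_C, h_D, h_E) = 1
  [-1/5, 3/5, -1/5, -1/10] . (h_B, h_C, h_D, h_E) = 1
  [-1/5, -1/10, 9/10, -1/10] . (h_B, h_C, h_D, h_E) = 1
  [-1/10, -1/10, -1/5, 1/2] . (h_B, h_C, h_D, h_E) = 1

Solving yields:
  h_B = 1610/261
  h_C = 1562/261
  h_D = 994/261
  h_E = 518/87

Starting state is C, so the expected hitting time is h_C = 1562/261.

Answer: 1562/261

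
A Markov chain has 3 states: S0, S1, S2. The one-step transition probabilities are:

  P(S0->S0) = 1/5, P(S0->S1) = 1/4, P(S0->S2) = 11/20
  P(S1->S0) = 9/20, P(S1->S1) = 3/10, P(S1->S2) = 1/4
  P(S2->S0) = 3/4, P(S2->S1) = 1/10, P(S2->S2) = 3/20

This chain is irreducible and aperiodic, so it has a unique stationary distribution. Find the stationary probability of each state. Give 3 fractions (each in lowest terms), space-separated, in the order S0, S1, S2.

Answer: 114/257 107/514 179/514

Derivation:
The stationary distribution satisfies pi = pi * P, i.e.:
  pi_S0 = 1/5*pi_S0 + 9/20*pi_S1 + 3/4*pi_S2
  pi_S1 = 1/4*pi_S0 + 3/10*pi_S1 + 1/10*pi_S2
  pi_S2 = 11/20*pi_S0 + 1/4*pi_S1 + 3/20*pi_S2
with normalization: pi_S0 + pi_S1 + pi_S2 = 1.

Using the first 2 balance equations plus normalization, the linear system A*pi = b is:
  [-4/5, 9/20, 3/4] . pi = 0
  [1/4, -7/10, 1/10] . pi = 0
  [1, 1, 1] . pi = 1

Solving yields:
  pi_S0 = 114/257
  pi_S1 = 107/514
  pi_S2 = 179/514

Verification (pi * P):
  114/257*1/5 + 107/514*9/20 + 179/514*3/4 = 114/257 = pi_S0  (ok)
  114/257*1/4 + 107/514*3/10 + 179/514*1/10 = 107/514 = pi_S1  (ok)
  114/257*11/20 + 107/514*1/4 + 179/514*3/20 = 179/514 = pi_S2  (ok)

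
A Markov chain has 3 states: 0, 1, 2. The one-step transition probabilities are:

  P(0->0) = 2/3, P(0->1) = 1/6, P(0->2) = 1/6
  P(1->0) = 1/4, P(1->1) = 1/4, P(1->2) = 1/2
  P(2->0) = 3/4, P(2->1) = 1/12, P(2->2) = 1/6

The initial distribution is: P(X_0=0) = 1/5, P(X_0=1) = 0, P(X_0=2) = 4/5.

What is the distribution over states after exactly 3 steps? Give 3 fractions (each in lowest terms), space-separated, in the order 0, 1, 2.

Answer: 1331/2160 353/2160 119/540

Derivation:
Propagating the distribution step by step (d_{t+1} = d_t * P):
d_0 = (0=1/5, 1=0, 2=4/5)
  d_1[0] = 1/5*2/3 + 0*1/4 + 4/5*3/4 = 11/15
  d_1[1] = 1/5*1/6 + 0*1/4 + 4/5*1/12 = 1/10
  d_1[2] = 1/5*1/6 + 0*1/2 + 4/5*1/6 = 1/6
d_1 = (0=11/15, 1=1/10, 2=1/6)
  d_2[0] = 11/15*2/3 + 1/10*1/4 + 1/6*3/4 = 23/36
  d_2[1] = 11/15*1/6 + 1/10*1/4 + 1/6*1/12 = 29/180
  d_2[2] = 11/15*1/6 + 1/10*1/2 + 1/6*1/6 = 1/5
d_2 = (0=23/36, 1=29/180, 2=1/5)
  d_3[0] = 23/36*2/3 + 29/180*1/4 + 1/5*3/4 = 1331/2160
  d_3[1] = 23/36*1/6 + 29/180*1/4 + 1/5*1/12 = 353/2160
  d_3[2] = 23/36*1/6 + 29/180*1/2 + 1/5*1/6 = 119/540
d_3 = (0=1331/2160, 1=353/2160, 2=119/540)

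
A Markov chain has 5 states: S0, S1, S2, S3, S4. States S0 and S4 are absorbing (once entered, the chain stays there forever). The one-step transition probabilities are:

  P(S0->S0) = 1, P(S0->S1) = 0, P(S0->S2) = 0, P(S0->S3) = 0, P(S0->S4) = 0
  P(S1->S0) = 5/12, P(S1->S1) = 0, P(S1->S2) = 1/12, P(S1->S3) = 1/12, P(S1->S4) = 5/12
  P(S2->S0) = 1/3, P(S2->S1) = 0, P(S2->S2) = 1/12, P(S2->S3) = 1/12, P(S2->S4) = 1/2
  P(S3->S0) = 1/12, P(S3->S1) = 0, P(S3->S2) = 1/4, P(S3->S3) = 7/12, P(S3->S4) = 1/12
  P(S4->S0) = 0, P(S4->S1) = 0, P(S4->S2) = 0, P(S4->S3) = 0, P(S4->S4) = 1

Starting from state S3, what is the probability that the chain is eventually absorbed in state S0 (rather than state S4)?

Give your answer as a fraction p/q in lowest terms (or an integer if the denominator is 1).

Answer: 23/52

Derivation:
Let a_i = P(absorbed in S0 | start in state i).
Boundary conditions: a_S0 = 1, a_S4 = 0.
For each transient state i, a_i = sum_j P(i->j) * a_j:
  a_S1 = 5/12*a_S0 + 0*a_S1 + 1/12*a_S2 + 1/12*a_S3 + 5/12*a_S4
  a_S2 = 1/3*a_S0 + 0*a_S1 + 1/12*a_S2 + 1/12*a_S3 + 1/2*a_S4
  a_S3 = 1/12*a_S0 + 0*a_S1 + 1/4*a_S2 + 7/12*a_S3 + 1/12*a_S4

Substituting a_S0 = 1 and a_S4 = 0, rearrange to (I - Q) a = r where r[i] = P(i -> S0):
  [1, -1/12, -1/12] . (a_S1, a_S2, a_S3) = 5/12
  [0, 11/12, -1/12] . (a_S1, a_S2, a_S3) = 1/3
  [0, -1/4, 5/12] . (a_S1, a_S2, a_S3) = 1/12

Solving yields:
  a_S1 = 19/39
  a_S2 = 21/52
  a_S3 = 23/52

Starting state is S3, so the absorption probability is a_S3 = 23/52.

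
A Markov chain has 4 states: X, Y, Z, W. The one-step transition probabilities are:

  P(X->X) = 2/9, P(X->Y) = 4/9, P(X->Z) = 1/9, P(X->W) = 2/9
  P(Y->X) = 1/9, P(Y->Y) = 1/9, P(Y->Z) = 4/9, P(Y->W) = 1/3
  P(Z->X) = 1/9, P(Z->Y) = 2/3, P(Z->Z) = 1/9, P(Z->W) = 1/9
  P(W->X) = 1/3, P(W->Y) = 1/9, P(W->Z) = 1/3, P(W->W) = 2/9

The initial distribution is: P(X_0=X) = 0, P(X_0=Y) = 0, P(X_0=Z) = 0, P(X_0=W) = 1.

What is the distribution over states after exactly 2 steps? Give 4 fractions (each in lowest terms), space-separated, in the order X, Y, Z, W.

Answer: 16/81 11/27 16/81 16/81

Derivation:
Propagating the distribution step by step (d_{t+1} = d_t * P):
d_0 = (X=0, Y=0, Z=0, W=1)
  d_1[X] = 0*2/9 + 0*1/9 + 0*1/9 + 1*1/3 = 1/3
  d_1[Y] = 0*4/9 + 0*1/9 + 0*2/3 + 1*1/9 = 1/9
  d_1[Z] = 0*1/9 + 0*4/9 + 0*1/9 + 1*1/3 = 1/3
  d_1[W] = 0*2/9 + 0*1/3 + 0*1/9 + 1*2/9 = 2/9
d_1 = (X=1/3, Y=1/9, Z=1/3, W=2/9)
  d_2[X] = 1/3*2/9 + 1/9*1/9 + 1/3*1/9 + 2/9*1/3 = 16/81
  d_2[Y] = 1/3*4/9 + 1/9*1/9 + 1/3*2/3 + 2/9*1/9 = 11/27
  d_2[Z] = 1/3*1/9 + 1/9*4/9 + 1/3*1/9 + 2/9*1/3 = 16/81
  d_2[W] = 1/3*2/9 + 1/9*1/3 + 1/3*1/9 + 2/9*2/9 = 16/81
d_2 = (X=16/81, Y=11/27, Z=16/81, W=16/81)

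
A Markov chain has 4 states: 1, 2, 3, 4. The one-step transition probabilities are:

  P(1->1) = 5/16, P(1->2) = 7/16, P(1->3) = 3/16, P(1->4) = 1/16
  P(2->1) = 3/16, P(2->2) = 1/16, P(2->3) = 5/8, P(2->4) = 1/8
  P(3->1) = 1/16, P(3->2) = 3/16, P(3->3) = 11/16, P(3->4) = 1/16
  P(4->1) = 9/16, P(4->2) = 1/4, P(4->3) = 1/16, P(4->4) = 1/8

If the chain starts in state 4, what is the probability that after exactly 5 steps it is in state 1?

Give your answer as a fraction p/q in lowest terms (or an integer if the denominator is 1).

Computing P^5 by repeated multiplication:
P^1 =
  1: [5/16, 7/16, 3/16, 1/16]
  2: [3/16, 1/16, 5/8, 1/8]
  3: [1/16, 3/16, 11/16, 1/16]
  4: [9/16, 1/4, 1/16, 1/8]
P^2 =
  1: [29/128, 55/256, 119/256, 3/32]
  2: [23/128, 15/64, 131/256, 19/256]
  3: [17/128, 47/256, 155/256, 5/64]
  4: [19/64, 39/128, 5/16, 11/128]
P^3 =
  1: [395/2048, 457/2048, 2057/4096, 335/4096]
  2: [89/512, 851/4096, 1099/2048, 335/4096]
  3: [323/2048, 415/2048, 2297/4096, 323/4096]
  4: [223/1024, 469/2048, 955/2048, 89/1024]
P^4 =
  1: [2941/16384, 13955/65536, 4309/8192, 5345/65536]
  2: [5663/32768, 13769/65536, 35159/65536, 2641/32768]
  3: [2731/16384, 13535/65536, 8957/16384, 5249/65536]
  4: [3097/16384, 7/32, 16711/32768, 2695/32768]
P^5 =
  1: [91631/524288, 221099/1048576, 559379/1048576, 21209/262144]
  2: [90317/524288, 27457/131072, 563699/1048576, 84587/1048576]
  3: [89147/524288, 218483/1048576, 567479/1048576, 2635/32768]
  4: [365/2048, 111439/524288, 138389/262144, 42631/524288]

(P^5)[4 -> 1] = 365/2048

Answer: 365/2048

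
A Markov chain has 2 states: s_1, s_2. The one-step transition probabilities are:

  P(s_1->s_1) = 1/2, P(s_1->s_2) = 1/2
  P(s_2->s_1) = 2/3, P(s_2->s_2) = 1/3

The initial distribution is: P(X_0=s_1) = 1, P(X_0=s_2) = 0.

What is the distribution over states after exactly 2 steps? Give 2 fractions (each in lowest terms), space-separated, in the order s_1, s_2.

Answer: 7/12 5/12

Derivation:
Propagating the distribution step by step (d_{t+1} = d_t * P):
d_0 = (s_1=1, s_2=0)
  d_1[s_1] = 1*1/2 + 0*2/3 = 1/2
  d_1[s_2] = 1*1/2 + 0*1/3 = 1/2
d_1 = (s_1=1/2, s_2=1/2)
  d_2[s_1] = 1/2*1/2 + 1/2*2/3 = 7/12
  d_2[s_2] = 1/2*1/2 + 1/2*1/3 = 5/12
d_2 = (s_1=7/12, s_2=5/12)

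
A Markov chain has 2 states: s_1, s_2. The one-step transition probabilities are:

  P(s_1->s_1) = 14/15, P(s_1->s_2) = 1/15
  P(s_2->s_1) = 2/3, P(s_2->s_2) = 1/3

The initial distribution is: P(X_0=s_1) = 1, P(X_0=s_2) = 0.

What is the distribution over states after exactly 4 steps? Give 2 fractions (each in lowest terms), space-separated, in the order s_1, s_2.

Propagating the distribution step by step (d_{t+1} = d_t * P):
d_0 = (s_1=1, s_2=0)
  d_1[s_1] = 1*14/15 + 0*2/3 = 14/15
  d_1[s_2] = 1*1/15 + 0*1/3 = 1/15
d_1 = (s_1=14/15, s_2=1/15)
  d_2[s_1] = 14/15*14/15 + 1/15*2/3 = 206/225
  d_2[s_2] = 14/15*1/15 + 1/15*1/3 = 19/225
d_2 = (s_1=206/225, s_2=19/225)
  d_3[s_1] = 206/225*14/15 + 19/225*2/3 = 3074/3375
  d_3[s_2] = 206/225*1/15 + 19/225*1/3 = 301/3375
d_3 = (s_1=3074/3375, s_2=301/3375)
  d_4[s_1] = 3074/3375*14/15 + 301/3375*2/3 = 46046/50625
  d_4[s_2] = 3074/3375*1/15 + 301/3375*1/3 = 4579/50625
d_4 = (s_1=46046/50625, s_2=4579/50625)

Answer: 46046/50625 4579/50625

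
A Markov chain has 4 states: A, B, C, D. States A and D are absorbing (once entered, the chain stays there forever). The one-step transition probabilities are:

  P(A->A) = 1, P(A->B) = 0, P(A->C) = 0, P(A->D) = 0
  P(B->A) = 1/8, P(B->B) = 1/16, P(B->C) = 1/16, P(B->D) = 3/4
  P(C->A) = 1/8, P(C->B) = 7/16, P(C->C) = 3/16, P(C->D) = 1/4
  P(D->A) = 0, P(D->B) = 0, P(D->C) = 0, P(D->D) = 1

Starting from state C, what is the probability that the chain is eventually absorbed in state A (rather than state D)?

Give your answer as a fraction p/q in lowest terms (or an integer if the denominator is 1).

Answer: 11/47

Derivation:
Let a_i = P(absorbed in A | start in state i).
Boundary conditions: a_A = 1, a_D = 0.
For each transient state i, a_i = sum_j P(i->j) * a_j:
  a_B = 1/8*a_A + 1/16*a_B + 1/16*a_C + 3/4*a_D
  a_C = 1/8*a_A + 7/16*a_B + 3/16*a_C + 1/4*a_D

Substituting a_A = 1 and a_D = 0, rearrange to (I - Q) a = r where r[i] = P(i -> A):
  [15/16, -1/16] . (a_B, a_C) = 1/8
  [-7/16, 13/16] . (a_B, a_C) = 1/8

Solving yields:
  a_B = 7/47
  a_C = 11/47

Starting state is C, so the absorption probability is a_C = 11/47.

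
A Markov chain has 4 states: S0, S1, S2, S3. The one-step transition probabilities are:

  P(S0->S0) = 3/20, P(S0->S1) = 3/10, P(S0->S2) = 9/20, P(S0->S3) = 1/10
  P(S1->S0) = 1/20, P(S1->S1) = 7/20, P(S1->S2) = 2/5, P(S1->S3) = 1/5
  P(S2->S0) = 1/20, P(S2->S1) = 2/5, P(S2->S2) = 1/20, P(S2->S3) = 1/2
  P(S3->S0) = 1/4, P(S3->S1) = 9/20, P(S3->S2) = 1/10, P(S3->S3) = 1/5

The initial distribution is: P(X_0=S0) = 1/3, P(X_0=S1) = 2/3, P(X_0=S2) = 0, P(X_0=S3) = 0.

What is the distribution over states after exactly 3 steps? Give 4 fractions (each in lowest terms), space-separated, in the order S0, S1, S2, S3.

Propagating the distribution step by step (d_{t+1} = d_t * P):
d_0 = (S0=1/3, S1=2/3, S2=0, S3=0)
  d_1[S0] = 1/3*3/20 + 2/3*1/20 + 0*1/20 + 0*1/4 = 1/12
  d_1[S1] = 1/3*3/10 + 2/3*7/20 + 0*2/5 + 0*9/20 = 1/3
  d_1[S2] = 1/3*9/20 + 2/3*2/5 + 0*1/20 + 0*1/10 = 5/12
  d_1[S3] = 1/3*1/10 + 2/3*1/5 + 0*1/2 + 0*1/5 = 1/6
d_1 = (S0=1/12, S1=1/3, S2=5/12, S3=1/6)
  d_2[S0] = 1/12*3/20 + 1/3*1/20 + 5/12*1/20 + 1/6*1/4 = 11/120
  d_2[S1] = 1/12*3/10 + 1/3*7/20 + 5/12*2/5 + 1/6*9/20 = 23/60
  d_2[S2] = 1/12*9/20 + 1/3*2/5 + 5/12*1/20 + 1/6*1/10 = 5/24
  d_2[S3] = 1/12*1/10 + 1/3*1/5 + 5/12*1/2 + 1/6*1/5 = 19/60
d_2 = (S0=11/120, S1=23/60, S2=5/24, S3=19/60)
  d_3[S0] = 11/120*3/20 + 23/60*1/20 + 5/24*1/20 + 19/60*1/4 = 49/400
  d_3[S1] = 11/120*3/10 + 23/60*7/20 + 5/24*2/5 + 19/60*9/20 = 31/80
  d_3[S2] = 11/120*9/20 + 23/60*2/5 + 5/24*1/20 + 19/60*1/10 = 71/300
  d_3[S3] = 11/120*1/10 + 23/60*1/5 + 5/24*1/2 + 19/60*1/5 = 19/75
d_3 = (S0=49/400, S1=31/80, S2=71/300, S3=19/75)

Answer: 49/400 31/80 71/300 19/75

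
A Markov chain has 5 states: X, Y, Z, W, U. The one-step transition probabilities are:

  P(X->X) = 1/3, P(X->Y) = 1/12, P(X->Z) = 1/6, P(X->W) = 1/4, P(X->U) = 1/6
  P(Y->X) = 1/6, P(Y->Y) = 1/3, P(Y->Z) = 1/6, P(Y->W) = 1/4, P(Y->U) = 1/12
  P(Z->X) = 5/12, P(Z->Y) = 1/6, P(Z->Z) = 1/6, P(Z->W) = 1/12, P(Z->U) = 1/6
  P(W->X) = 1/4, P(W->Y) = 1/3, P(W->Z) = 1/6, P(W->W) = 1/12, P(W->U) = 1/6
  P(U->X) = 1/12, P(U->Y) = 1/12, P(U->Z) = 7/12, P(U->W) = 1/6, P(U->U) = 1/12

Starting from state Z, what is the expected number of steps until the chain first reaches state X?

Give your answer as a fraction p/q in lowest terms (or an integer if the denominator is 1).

Let h_i = expected steps to first reach X from state i.
Boundary: h_X = 0.
First-step equations for the other states:
  h_Y = 1 + 1/6*h_X + 1/3*h_Y + 1/6*h_Z + 1/4*h_W + 1/12*h_U
  h_Z = 1 + 5/12*h_X + 1/6*h_Y + 1/6*h_Z + 1/12*h_W + 1/6*h_U
  h_W = 1 + 1/4*h_X + 1/3*h_Y + 1/6*h_Z + 1/12*h_W + 1/6*h_U
  h_U = 1 + 1/12*h_X + 1/12*h_Y + 7/12*h_Z + 1/6*h_W + 1/12*h_U

Substituting h_X = 0 and rearranging gives the linear system (I - Q) h = 1:
  [2/3, -1/6, -1/4, -1/12] . (h_Y, h_Z, h_W, h_U) = 1
  [-1/6, 5/6, -1/12, -1/6] . (h_Y, h_Z, h_W, h_U) = 1
  [-1/3, -1/6, 11/12, -1/6] . (h_Y, h_Z, h_W, h_U) = 1
  [-1/12, -7/12, -1/6, 11/12] . (h_Y, h_Z, h_W, h_U) = 1

Solving yields:
  h_Y = 3936/887
  h_Z = 2996/887
  h_W = 3652/887
  h_U = 3896/887

Starting state is Z, so the expected hitting time is h_Z = 2996/887.

Answer: 2996/887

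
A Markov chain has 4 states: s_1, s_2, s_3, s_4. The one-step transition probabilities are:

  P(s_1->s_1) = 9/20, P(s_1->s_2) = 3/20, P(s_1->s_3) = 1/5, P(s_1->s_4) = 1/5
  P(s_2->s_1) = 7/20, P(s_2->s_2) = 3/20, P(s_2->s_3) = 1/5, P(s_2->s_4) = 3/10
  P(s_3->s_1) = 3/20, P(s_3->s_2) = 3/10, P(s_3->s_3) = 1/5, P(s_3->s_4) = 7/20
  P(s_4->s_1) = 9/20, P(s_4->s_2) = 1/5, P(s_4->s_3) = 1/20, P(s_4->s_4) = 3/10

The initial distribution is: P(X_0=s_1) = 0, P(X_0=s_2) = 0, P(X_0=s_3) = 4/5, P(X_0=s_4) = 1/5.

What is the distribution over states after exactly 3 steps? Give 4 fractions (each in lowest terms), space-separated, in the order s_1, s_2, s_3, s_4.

Answer: 7721/20000 7469/40000 251/1600 5407/20000

Derivation:
Propagating the distribution step by step (d_{t+1} = d_t * P):
d_0 = (s_1=0, s_2=0, s_3=4/5, s_4=1/5)
  d_1[s_1] = 0*9/20 + 0*7/20 + 4/5*3/20 + 1/5*9/20 = 21/100
  d_1[s_2] = 0*3/20 + 0*3/20 + 4/5*3/10 + 1/5*1/5 = 7/25
  d_1[s_3] = 0*1/5 + 0*1/5 + 4/5*1/5 + 1/5*1/20 = 17/100
  d_1[s_4] = 0*1/5 + 0*3/10 + 4/5*7/20 + 1/5*3/10 = 17/50
d_1 = (s_1=21/100, s_2=7/25, s_3=17/100, s_4=17/50)
  d_2[s_1] = 21/100*9/20 + 7/25*7/20 + 17/100*3/20 + 17/50*9/20 = 371/1000
  d_2[s_2] = 21/100*3/20 + 7/25*3/20 + 17/100*3/10 + 17/50*1/5 = 77/400
  d_2[s_3] = 21/100*1/5 + 7/25*1/5 + 17/100*1/5 + 17/50*1/20 = 149/1000
  d_2[s_4] = 21/100*1/5 + 7/25*3/10 + 17/100*7/20 + 17/50*3/10 = 23/80
d_2 = (s_1=371/1000, s_2=77/400, s_3=149/1000, s_4=23/80)
  d_3[s_1] = 371/1000*9/20 + 77/400*7/20 + 149/1000*3/20 + 23/80*9/20 = 7721/20000
  d_3[s_2] = 371/1000*3/20 + 77/400*3/20 + 149/1000*3/10 + 23/80*1/5 = 7469/40000
  d_3[s_3] = 371/1000*1/5 + 77/400*1/5 + 149/1000*1/5 + 23/80*1/20 = 251/1600
  d_3[s_4] = 371/1000*1/5 + 77/400*3/10 + 149/1000*7/20 + 23/80*3/10 = 5407/20000
d_3 = (s_1=7721/20000, s_2=7469/40000, s_3=251/1600, s_4=5407/20000)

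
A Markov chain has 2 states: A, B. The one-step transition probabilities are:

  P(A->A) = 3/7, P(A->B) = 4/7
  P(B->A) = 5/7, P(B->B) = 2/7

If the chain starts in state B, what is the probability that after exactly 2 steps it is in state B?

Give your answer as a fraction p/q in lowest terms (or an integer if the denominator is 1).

Computing P^2 by repeated multiplication:
P^1 =
  A: [3/7, 4/7]
  B: [5/7, 2/7]
P^2 =
  A: [29/49, 20/49]
  B: [25/49, 24/49]

(P^2)[B -> B] = 24/49

Answer: 24/49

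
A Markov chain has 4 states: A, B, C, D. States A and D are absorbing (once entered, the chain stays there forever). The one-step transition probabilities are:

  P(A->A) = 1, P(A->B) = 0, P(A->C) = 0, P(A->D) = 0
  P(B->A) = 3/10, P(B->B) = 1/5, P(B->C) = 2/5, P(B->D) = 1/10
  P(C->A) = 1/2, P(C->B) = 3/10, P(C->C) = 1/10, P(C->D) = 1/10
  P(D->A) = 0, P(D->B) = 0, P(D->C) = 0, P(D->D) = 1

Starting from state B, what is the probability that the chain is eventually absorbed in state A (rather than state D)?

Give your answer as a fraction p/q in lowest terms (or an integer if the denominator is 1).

Answer: 47/60

Derivation:
Let a_i = P(absorbed in A | start in state i).
Boundary conditions: a_A = 1, a_D = 0.
For each transient state i, a_i = sum_j P(i->j) * a_j:
  a_B = 3/10*a_A + 1/5*a_B + 2/5*a_C + 1/10*a_D
  a_C = 1/2*a_A + 3/10*a_B + 1/10*a_C + 1/10*a_D

Substituting a_A = 1 and a_D = 0, rearrange to (I - Q) a = r where r[i] = P(i -> A):
  [4/5, -2/5] . (a_B, a_C) = 3/10
  [-3/10, 9/10] . (a_B, a_C) = 1/2

Solving yields:
  a_B = 47/60
  a_C = 49/60

Starting state is B, so the absorption probability is a_B = 47/60.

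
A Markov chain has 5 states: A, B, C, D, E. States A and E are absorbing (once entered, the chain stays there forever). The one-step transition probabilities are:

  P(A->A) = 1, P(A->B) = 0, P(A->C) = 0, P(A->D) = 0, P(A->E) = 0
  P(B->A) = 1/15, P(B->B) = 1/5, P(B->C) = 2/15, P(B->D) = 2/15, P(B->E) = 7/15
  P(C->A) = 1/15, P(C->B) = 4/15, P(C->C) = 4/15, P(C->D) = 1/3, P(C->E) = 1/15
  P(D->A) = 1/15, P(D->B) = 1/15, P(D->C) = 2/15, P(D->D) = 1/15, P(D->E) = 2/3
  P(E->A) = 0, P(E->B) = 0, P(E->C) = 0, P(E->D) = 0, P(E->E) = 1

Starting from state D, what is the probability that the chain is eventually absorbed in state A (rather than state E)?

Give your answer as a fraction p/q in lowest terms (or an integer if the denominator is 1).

Answer: 169/1568

Derivation:
Let a_i = P(absorbed in A | start in state i).
Boundary conditions: a_A = 1, a_E = 0.
For each transient state i, a_i = sum_j P(i->j) * a_j:
  a_B = 1/15*a_A + 1/5*a_B + 2/15*a_C + 2/15*a_D + 7/15*a_E
  a_C = 1/15*a_A + 4/15*a_B + 4/15*a_C + 1/3*a_D + 1/15*a_E
  a_D = 1/15*a_A + 1/15*a_B + 2/15*a_C + 1/15*a_D + 2/3*a_E

Substituting a_A = 1 and a_E = 0, rearrange to (I - Q) a = r where r[i] = P(i -> A):
  [4/5, -2/15, -2/15] . (a_B, a_C, a_D) = 1/15
  [-4/15, 11/15, -1/3] . (a_B, a_C, a_D) = 1/15
  [-1/15, -2/15, 14/15] . (a_B, a_C, a_D) = 1/15

Solving yields:
  a_B = 13/98
  a_C = 295/1568
  a_D = 169/1568

Starting state is D, so the absorption probability is a_D = 169/1568.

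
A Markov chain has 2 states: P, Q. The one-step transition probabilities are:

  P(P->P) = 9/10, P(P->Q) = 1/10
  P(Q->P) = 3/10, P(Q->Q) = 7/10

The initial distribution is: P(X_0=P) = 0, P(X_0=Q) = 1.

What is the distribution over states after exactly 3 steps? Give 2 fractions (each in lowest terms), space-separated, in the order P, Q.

Answer: 147/250 103/250

Derivation:
Propagating the distribution step by step (d_{t+1} = d_t * P):
d_0 = (P=0, Q=1)
  d_1[P] = 0*9/10 + 1*3/10 = 3/10
  d_1[Q] = 0*1/10 + 1*7/10 = 7/10
d_1 = (P=3/10, Q=7/10)
  d_2[P] = 3/10*9/10 + 7/10*3/10 = 12/25
  d_2[Q] = 3/10*1/10 + 7/10*7/10 = 13/25
d_2 = (P=12/25, Q=13/25)
  d_3[P] = 12/25*9/10 + 13/25*3/10 = 147/250
  d_3[Q] = 12/25*1/10 + 13/25*7/10 = 103/250
d_3 = (P=147/250, Q=103/250)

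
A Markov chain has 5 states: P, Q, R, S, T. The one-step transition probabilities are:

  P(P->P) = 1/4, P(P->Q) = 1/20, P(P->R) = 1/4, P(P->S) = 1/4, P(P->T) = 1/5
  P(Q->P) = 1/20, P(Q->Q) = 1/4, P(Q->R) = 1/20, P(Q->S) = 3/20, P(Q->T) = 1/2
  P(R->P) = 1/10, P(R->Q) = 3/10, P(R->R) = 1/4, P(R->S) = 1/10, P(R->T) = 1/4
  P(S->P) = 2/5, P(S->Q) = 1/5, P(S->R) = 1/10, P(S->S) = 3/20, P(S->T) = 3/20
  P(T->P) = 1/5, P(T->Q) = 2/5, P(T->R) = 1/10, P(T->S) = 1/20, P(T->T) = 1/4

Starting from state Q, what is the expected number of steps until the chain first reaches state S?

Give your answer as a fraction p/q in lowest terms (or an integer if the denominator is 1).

Let h_i = expected steps to first reach S from state i.
Boundary: h_S = 0.
First-step equations for the other states:
  h_P = 1 + 1/4*h_P + 1/20*h_Q + 1/4*h_R + 1/4*h_S + 1/5*h_T
  h_Q = 1 + 1/20*h_P + 1/4*h_Q + 1/20*h_R + 3/20*h_S + 1/2*h_T
  h_R = 1 + 1/10*h_P + 3/10*h_Q + 1/4*h_R + 1/10*h_S + 1/4*h_T
  h_T = 1 + 1/5*h_P + 2/5*h_Q + 1/10*h_R + 1/20*h_S + 1/4*h_T

Substituting h_S = 0 and rearranging gives the linear system (I - Q) h = 1:
  [3/4, -1/20, -1/4, -1/5] . (h_P, h_Q, h_R, h_T) = 1
  [-1/20, 3/4, -1/20, -1/2] . (h_P, h_Q, h_R, h_T) = 1
  [-1/10, -3/10, 3/4, -1/4] . (h_P, h_Q, h_R, h_T) = 1
  [-1/5, -2/5, -1/10, 3/4] . (h_P, h_Q, h_R, h_T) = 1

Solving yields:
  h_P = 14465/2073
  h_Q = 16835/2073
  h_R = 5800/691
  h_T = 17920/2073

Starting state is Q, so the expected hitting time is h_Q = 16835/2073.

Answer: 16835/2073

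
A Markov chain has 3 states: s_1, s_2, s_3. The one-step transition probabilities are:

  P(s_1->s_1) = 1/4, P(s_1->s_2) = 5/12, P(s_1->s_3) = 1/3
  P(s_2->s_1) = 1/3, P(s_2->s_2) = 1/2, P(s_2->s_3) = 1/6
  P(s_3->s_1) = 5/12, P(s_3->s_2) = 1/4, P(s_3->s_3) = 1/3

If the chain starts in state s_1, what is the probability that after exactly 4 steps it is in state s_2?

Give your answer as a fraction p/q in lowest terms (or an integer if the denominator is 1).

Answer: 8417/20736

Derivation:
Computing P^4 by repeated multiplication:
P^1 =
  s_1: [1/4, 5/12, 1/3]
  s_2: [1/3, 1/2, 1/6]
  s_3: [5/12, 1/4, 1/3]
P^2 =
  s_1: [49/144, 19/48, 19/72]
  s_2: [23/72, 31/72, 1/4]
  s_3: [47/144, 55/144, 7/24]
P^3 =
  s_1: [565/1728, 701/1728, 77/288]
  s_2: [283/864, 355/864, 113/432]
  s_3: [571/1728, 691/1728, 233/864]
P^4 =
  s_1: [6809/20736, 8417/20736, 2755/10368]
  s_2: [1133/3456, 4223/10368, 1373/5184]
  s_3: [2269/6912, 8399/20736, 2765/10368]

(P^4)[s_1 -> s_2] = 8417/20736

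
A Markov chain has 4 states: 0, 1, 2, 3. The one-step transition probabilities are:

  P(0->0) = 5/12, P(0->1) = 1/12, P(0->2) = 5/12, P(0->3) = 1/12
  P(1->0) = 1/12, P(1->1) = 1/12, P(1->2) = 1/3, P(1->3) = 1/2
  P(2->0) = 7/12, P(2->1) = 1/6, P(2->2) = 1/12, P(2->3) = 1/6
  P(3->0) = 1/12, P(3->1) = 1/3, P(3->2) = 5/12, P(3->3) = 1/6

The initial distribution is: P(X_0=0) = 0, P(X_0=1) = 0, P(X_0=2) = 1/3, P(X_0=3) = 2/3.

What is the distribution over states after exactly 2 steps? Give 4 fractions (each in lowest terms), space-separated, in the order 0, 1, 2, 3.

Propagating the distribution step by step (d_{t+1} = d_t * P):
d_0 = (0=0, 1=0, 2=1/3, 3=2/3)
  d_1[0] = 0*5/12 + 0*1/12 + 1/3*7/12 + 2/3*1/12 = 1/4
  d_1[1] = 0*1/12 + 0*1/12 + 1/3*1/6 + 2/3*1/3 = 5/18
  d_1[2] = 0*5/12 + 0*1/3 + 1/3*1/12 + 2/3*5/12 = 11/36
  d_1[3] = 0*1/12 + 0*1/2 + 1/3*1/6 + 2/3*1/6 = 1/6
d_1 = (0=1/4, 1=5/18, 2=11/36, 3=1/6)
  d_2[0] = 1/4*5/12 + 5/18*1/12 + 11/36*7/12 + 1/6*1/12 = 23/72
  d_2[1] = 1/4*1/12 + 5/18*1/12 + 11/36*1/6 + 1/6*1/3 = 65/432
  d_2[2] = 1/4*5/12 + 5/18*1/3 + 11/36*1/12 + 1/6*5/12 = 7/24
  d_2[3] = 1/4*1/12 + 5/18*1/2 + 11/36*1/6 + 1/6*1/6 = 103/432
d_2 = (0=23/72, 1=65/432, 2=7/24, 3=103/432)

Answer: 23/72 65/432 7/24 103/432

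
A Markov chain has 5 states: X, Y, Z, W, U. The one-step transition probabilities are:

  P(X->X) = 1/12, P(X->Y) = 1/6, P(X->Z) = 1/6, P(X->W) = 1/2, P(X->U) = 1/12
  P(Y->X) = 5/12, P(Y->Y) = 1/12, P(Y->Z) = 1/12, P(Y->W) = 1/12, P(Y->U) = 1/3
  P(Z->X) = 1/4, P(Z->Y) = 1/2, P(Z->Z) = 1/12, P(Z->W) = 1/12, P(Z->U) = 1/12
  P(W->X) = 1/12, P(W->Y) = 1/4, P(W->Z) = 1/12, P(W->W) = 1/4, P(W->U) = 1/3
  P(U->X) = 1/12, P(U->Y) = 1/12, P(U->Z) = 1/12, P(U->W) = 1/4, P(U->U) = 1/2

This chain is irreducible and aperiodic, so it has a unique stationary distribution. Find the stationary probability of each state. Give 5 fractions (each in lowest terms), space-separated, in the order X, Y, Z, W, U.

Answer: 395/2491 442/2491 481/4982 2431/9964 3223/9964

Derivation:
The stationary distribution satisfies pi = pi * P, i.e.:
  pi_X = 1/12*pi_X + 5/12*pi_Y + 1/4*pi_Z + 1/12*pi_W + 1/12*pi_U
  pi_Y = 1/6*pi_X + 1/12*pi_Y + 1/2*pi_Z + 1/4*pi_W + 1/12*pi_U
  pi_Z = 1/6*pi_X + 1/12*pi_Y + 1/12*pi_Z + 1/12*pi_W + 1/12*pi_U
  pi_W = 1/2*pi_X + 1/12*pi_Y + 1/12*pi_Z + 1/4*pi_W + 1/4*pi_U
  pi_U = 1/12*pi_X + 1/3*pi_Y + 1/12*pi_Z + 1/3*pi_W + 1/2*pi_U
with normalization: pi_X + pi_Y + pi_Z + pi_W + pi_U = 1.

Using the first 4 balance equations plus normalization, the linear system A*pi = b is:
  [-11/12, 5/12, 1/4, 1/12, 1/12] . pi = 0
  [1/6, -11/12, 1/2, 1/4, 1/12] . pi = 0
  [1/6, 1/12, -11/12, 1/12, 1/12] . pi = 0
  [1/2, 1/12, 1/12, -3/4, 1/4] . pi = 0
  [1, 1, 1, 1, 1] . pi = 1

Solving yields:
  pi_X = 395/2491
  pi_Y = 442/2491
  pi_Z = 481/4982
  pi_W = 2431/9964
  pi_U = 3223/9964

Verification (pi * P):
  395/2491*1/12 + 442/2491*5/12 + 481/4982*1/4 + 2431/9964*1/12 + 3223/9964*1/12 = 395/2491 = pi_X  (ok)
  395/2491*1/6 + 442/2491*1/12 + 481/4982*1/2 + 2431/9964*1/4 + 3223/9964*1/12 = 442/2491 = pi_Y  (ok)
  395/2491*1/6 + 442/2491*1/12 + 481/4982*1/12 + 2431/9964*1/12 + 3223/9964*1/12 = 481/4982 = pi_Z  (ok)
  395/2491*1/2 + 442/2491*1/12 + 481/4982*1/12 + 2431/9964*1/4 + 3223/9964*1/4 = 2431/9964 = pi_W  (ok)
  395/2491*1/12 + 442/2491*1/3 + 481/4982*1/12 + 2431/9964*1/3 + 3223/9964*1/2 = 3223/9964 = pi_U  (ok)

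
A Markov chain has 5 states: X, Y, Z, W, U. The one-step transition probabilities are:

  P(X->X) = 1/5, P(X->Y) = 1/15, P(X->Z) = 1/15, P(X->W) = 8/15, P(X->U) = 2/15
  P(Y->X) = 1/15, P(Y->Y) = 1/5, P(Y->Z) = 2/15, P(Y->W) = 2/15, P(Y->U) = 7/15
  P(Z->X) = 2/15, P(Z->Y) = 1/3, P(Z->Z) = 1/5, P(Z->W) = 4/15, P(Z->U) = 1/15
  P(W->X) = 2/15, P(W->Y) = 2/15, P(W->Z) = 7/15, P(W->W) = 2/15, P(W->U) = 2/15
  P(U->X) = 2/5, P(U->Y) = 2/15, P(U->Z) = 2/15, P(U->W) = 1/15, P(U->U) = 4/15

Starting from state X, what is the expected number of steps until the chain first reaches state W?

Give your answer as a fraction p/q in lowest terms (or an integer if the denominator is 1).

Let h_i = expected steps to first reach W from state i.
Boundary: h_W = 0.
First-step equations for the other states:
  h_X = 1 + 1/5*h_X + 1/15*h_Y + 1/15*h_Z + 8/15*h_W + 2/15*h_U
  h_Y = 1 + 1/15*h_X + 1/5*h_Y + 2/15*h_Z + 2/15*h_W + 7/15*h_U
  h_Z = 1 + 2/15*h_X + 1/3*h_Y + 1/5*h_Z + 4/15*h_W + 1/15*h_U
  h_U = 1 + 2/5*h_X + 2/15*h_Y + 2/15*h_Z + 1/15*h_W + 4/15*h_U

Substituting h_W = 0 and rearranging gives the linear system (I - Q) h = 1:
  [4/5, -1/15, -1/15, -2/15] . (h_X, h_Y, h_Z, h_U) = 1
  [-1/15, 4/5, -2/15, -7/15] . (h_X, h_Y, h_Z, h_U) = 1
  [-2/15, -1/3, 4/5, -1/15] . (h_X, h_Y, h_Z, h_U) = 1
  [-2/5, -2/15, -2/15, 11/15] . (h_X, h_Y, h_Z, h_U) = 1

Solving yields:
  h_X = 2074/761
  h_Y = 3614/761
  h_Z = 3085/761
  h_U = 3387/761

Starting state is X, so the expected hitting time is h_X = 2074/761.

Answer: 2074/761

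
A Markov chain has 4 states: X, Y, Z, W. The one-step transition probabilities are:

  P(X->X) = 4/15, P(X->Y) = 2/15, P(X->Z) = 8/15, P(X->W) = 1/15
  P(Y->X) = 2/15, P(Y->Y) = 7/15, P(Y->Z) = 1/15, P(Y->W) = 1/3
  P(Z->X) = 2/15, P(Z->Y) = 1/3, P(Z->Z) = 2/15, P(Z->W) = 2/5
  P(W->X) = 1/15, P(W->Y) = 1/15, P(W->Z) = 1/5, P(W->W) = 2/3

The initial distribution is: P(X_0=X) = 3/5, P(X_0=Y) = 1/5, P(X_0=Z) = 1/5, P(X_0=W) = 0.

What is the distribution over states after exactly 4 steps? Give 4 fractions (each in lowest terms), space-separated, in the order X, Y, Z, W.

Answer: 30871/253125 57107/253125 74/375 38399/84375

Derivation:
Propagating the distribution step by step (d_{t+1} = d_t * P):
d_0 = (X=3/5, Y=1/5, Z=1/5, W=0)
  d_1[X] = 3/5*4/15 + 1/5*2/15 + 1/5*2/15 + 0*1/15 = 16/75
  d_1[Y] = 3/5*2/15 + 1/5*7/15 + 1/5*1/3 + 0*1/15 = 6/25
  d_1[Z] = 3/5*8/15 + 1/5*1/15 + 1/5*2/15 + 0*1/5 = 9/25
  d_1[W] = 3/5*1/15 + 1/5*1/3 + 1/5*2/5 + 0*2/3 = 14/75
d_1 = (X=16/75, Y=6/25, Z=9/25, W=14/75)
  d_2[X] = 16/75*4/15 + 6/25*2/15 + 9/25*2/15 + 14/75*1/15 = 56/375
  d_2[Y] = 16/75*2/15 + 6/25*7/15 + 9/25*1/3 + 14/75*1/15 = 307/1125
  d_2[Z] = 16/75*8/15 + 6/25*1/15 + 9/25*2/15 + 14/75*1/5 = 242/1125
  d_2[W] = 16/75*1/15 + 6/25*1/3 + 9/25*2/5 + 14/75*2/3 = 136/375
d_2 = (X=56/375, Y=307/1125, Z=242/1125, W=136/375)
  d_3[X] = 56/375*4/15 + 307/1125*2/15 + 242/1125*2/15 + 136/375*1/15 = 242/1875
  d_3[Y] = 56/375*2/15 + 307/1125*7/15 + 242/1125*1/3 + 136/375*1/15 = 4103/16875
  d_3[Z] = 56/375*8/15 + 307/1125*1/15 + 242/1125*2/15 + 136/375*1/5 = 3359/16875
  d_3[W] = 56/375*1/15 + 307/1125*1/3 + 242/1125*2/5 + 136/375*2/3 = 1447/3375
d_3 = (X=242/1875, Y=4103/16875, Z=3359/16875, W=1447/3375)
  d_4[X] = 242/1875*4/15 + 4103/16875*2/15 + 3359/16875*2/15 + 1447/3375*1/15 = 30871/253125
  d_4[Y] = 242/1875*2/15 + 4103/16875*7/15 + 3359/16875*1/3 + 1447/3375*1/15 = 57107/253125
  d_4[Z] = 242/1875*8/15 + 4103/16875*1/15 + 3359/16875*2/15 + 1447/3375*1/5 = 74/375
  d_4[W] = 242/1875*1/15 + 4103/16875*1/3 + 3359/16875*2/5 + 1447/3375*2/3 = 38399/84375
d_4 = (X=30871/253125, Y=57107/253125, Z=74/375, W=38399/84375)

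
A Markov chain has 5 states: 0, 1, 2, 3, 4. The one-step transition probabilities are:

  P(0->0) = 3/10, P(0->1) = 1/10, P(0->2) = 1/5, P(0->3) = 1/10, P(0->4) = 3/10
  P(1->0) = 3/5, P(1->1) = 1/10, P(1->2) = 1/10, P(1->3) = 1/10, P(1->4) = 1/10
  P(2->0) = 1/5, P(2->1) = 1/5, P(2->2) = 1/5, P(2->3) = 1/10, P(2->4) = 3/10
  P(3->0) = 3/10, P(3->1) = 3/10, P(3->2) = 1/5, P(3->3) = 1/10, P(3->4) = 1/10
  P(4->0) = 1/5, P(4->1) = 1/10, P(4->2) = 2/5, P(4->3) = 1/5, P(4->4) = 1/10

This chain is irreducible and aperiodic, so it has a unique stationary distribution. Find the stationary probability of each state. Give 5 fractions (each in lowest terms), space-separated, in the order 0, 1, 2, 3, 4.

The stationary distribution satisfies pi = pi * P, i.e.:
  pi_0 = 3/10*pi_0 + 3/5*pi_1 + 1/5*pi_2 + 3/10*pi_3 + 1/5*pi_4
  pi_1 = 1/10*pi_0 + 1/10*pi_1 + 1/5*pi_2 + 3/10*pi_3 + 1/10*pi_4
  pi_2 = 1/5*pi_0 + 1/10*pi_1 + 1/5*pi_2 + 1/5*pi_3 + 2/5*pi_4
  pi_3 = 1/10*pi_0 + 1/10*pi_1 + 1/10*pi_2 + 1/10*pi_3 + 1/5*pi_4
  pi_4 = 3/10*pi_0 + 1/10*pi_1 + 3/10*pi_2 + 1/10*pi_3 + 1/10*pi_4
with normalization: pi_0 + pi_1 + pi_2 + pi_3 + pi_4 = 1.

Using the first 4 balance equations plus normalization, the linear system A*pi = b is:
  [-7/10, 3/5, 1/5, 3/10, 1/5] . pi = 0
  [1/10, -9/10, 1/5, 3/10, 1/10] . pi = 0
  [1/5, 1/10, -4/5, 1/5, 2/5] . pi = 0
  [1/10, 1/10, 1/10, -9/10, 1/5] . pi = 0
  [1, 1, 1, 1, 1] . pi = 1

Solving yields:
  pi_0 = 287/954
  pi_1 = 70/477
  pi_2 = 12/53
  pi_3 = 115/954
  pi_4 = 98/477

Verification (pi * P):
  287/954*3/10 + 70/477*3/5 + 12/53*1/5 + 115/954*3/10 + 98/477*1/5 = 287/954 = pi_0  (ok)
  287/954*1/10 + 70/477*1/10 + 12/53*1/5 + 115/954*3/10 + 98/477*1/10 = 70/477 = pi_1  (ok)
  287/954*1/5 + 70/477*1/10 + 12/53*1/5 + 115/954*1/5 + 98/477*2/5 = 12/53 = pi_2  (ok)
  287/954*1/10 + 70/477*1/10 + 12/53*1/10 + 115/954*1/10 + 98/477*1/5 = 115/954 = pi_3  (ok)
  287/954*3/10 + 70/477*1/10 + 12/53*3/10 + 115/954*1/10 + 98/477*1/10 = 98/477 = pi_4  (ok)

Answer: 287/954 70/477 12/53 115/954 98/477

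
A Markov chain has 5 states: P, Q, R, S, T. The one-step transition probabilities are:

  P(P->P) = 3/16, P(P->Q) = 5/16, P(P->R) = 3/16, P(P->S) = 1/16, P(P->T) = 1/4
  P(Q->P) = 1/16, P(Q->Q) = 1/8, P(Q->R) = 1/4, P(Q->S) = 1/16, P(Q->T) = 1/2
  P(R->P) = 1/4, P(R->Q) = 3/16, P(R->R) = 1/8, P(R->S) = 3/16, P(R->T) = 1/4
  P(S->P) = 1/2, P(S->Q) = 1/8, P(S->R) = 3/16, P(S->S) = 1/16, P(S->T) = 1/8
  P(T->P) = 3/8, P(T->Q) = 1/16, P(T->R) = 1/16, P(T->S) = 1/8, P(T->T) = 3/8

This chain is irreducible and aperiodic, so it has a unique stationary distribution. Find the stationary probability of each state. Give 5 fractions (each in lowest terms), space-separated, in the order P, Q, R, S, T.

The stationary distribution satisfies pi = pi * P, i.e.:
  pi_P = 3/16*pi_P + 1/16*pi_Q + 1/4*pi_R + 1/2*pi_S + 3/8*pi_T
  pi_Q = 5/16*pi_P + 1/8*pi_Q + 3/16*pi_R + 1/8*pi_S + 1/16*pi_T
  pi_R = 3/16*pi_P + 1/4*pi_Q + 1/8*pi_R + 3/16*pi_S + 1/16*pi_T
  pi_S = 1/16*pi_P + 1/16*pi_Q + 3/16*pi_R + 1/16*pi_S + 1/8*pi_T
  pi_T = 1/4*pi_P + 1/2*pi_Q + 1/4*pi_R + 1/8*pi_S + 3/8*pi_T
with normalization: pi_P + pi_Q + pi_R + pi_S + pi_T = 1.

Using the first 4 balance equations plus normalization, the linear system A*pi = b is:
  [-13/16, 1/16, 1/4, 1/2, 3/8] . pi = 0
  [5/16, -7/8, 3/16, 1/8, 1/16] . pi = 0
  [3/16, 1/4, -7/8, 3/16, 1/16] . pi = 0
  [1/16, 1/16, 3/16, -15/16, 1/8] . pi = 0
  [1, 1, 1, 1, 1] . pi = 1

Solving yields:
  pi_P = 10380/38809
  pi_Q = 6386/38809
  pi_R = 5771/38809
  pi_S = 3919/38809
  pi_T = 12353/38809

Verification (pi * P):
  10380/38809*3/16 + 6386/38809*1/16 + 5771/38809*1/4 + 3919/38809*1/2 + 12353/38809*3/8 = 10380/38809 = pi_P  (ok)
  10380/38809*5/16 + 6386/38809*1/8 + 5771/38809*3/16 + 3919/38809*1/8 + 12353/38809*1/16 = 6386/38809 = pi_Q  (ok)
  10380/38809*3/16 + 6386/38809*1/4 + 5771/38809*1/8 + 3919/38809*3/16 + 12353/38809*1/16 = 5771/38809 = pi_R  (ok)
  10380/38809*1/16 + 6386/38809*1/16 + 5771/38809*3/16 + 3919/38809*1/16 + 12353/38809*1/8 = 3919/38809 = pi_S  (ok)
  10380/38809*1/4 + 6386/38809*1/2 + 5771/38809*1/4 + 3919/38809*1/8 + 12353/38809*3/8 = 12353/38809 = pi_T  (ok)

Answer: 10380/38809 6386/38809 5771/38809 3919/38809 12353/38809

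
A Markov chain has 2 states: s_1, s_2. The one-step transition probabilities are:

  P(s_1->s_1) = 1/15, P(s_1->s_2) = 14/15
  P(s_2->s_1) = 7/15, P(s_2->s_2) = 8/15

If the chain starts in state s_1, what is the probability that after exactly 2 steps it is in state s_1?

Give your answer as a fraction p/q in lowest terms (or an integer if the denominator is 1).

Computing P^2 by repeated multiplication:
P^1 =
  s_1: [1/15, 14/15]
  s_2: [7/15, 8/15]
P^2 =
  s_1: [11/25, 14/25]
  s_2: [7/25, 18/25]

(P^2)[s_1 -> s_1] = 11/25

Answer: 11/25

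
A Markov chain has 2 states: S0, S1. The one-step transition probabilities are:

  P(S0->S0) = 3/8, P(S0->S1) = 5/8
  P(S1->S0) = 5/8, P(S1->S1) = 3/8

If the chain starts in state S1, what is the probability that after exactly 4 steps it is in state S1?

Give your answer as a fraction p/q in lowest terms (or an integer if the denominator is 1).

Answer: 257/512

Derivation:
Computing P^4 by repeated multiplication:
P^1 =
  S0: [3/8, 5/8]
  S1: [5/8, 3/8]
P^2 =
  S0: [17/32, 15/32]
  S1: [15/32, 17/32]
P^3 =
  S0: [63/128, 65/128]
  S1: [65/128, 63/128]
P^4 =
  S0: [257/512, 255/512]
  S1: [255/512, 257/512]

(P^4)[S1 -> S1] = 257/512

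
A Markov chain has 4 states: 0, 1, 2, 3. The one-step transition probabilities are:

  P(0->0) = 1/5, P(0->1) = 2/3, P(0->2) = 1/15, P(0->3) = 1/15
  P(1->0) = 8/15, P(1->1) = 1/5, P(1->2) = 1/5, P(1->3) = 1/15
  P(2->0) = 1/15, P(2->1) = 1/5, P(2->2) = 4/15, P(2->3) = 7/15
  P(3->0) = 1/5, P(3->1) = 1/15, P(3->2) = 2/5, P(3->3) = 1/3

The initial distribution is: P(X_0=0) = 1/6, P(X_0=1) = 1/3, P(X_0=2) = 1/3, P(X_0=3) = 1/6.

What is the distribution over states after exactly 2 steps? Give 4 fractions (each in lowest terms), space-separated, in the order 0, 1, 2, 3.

Answer: 343/1350 197/675 103/450 152/675

Derivation:
Propagating the distribution step by step (d_{t+1} = d_t * P):
d_0 = (0=1/6, 1=1/3, 2=1/3, 3=1/6)
  d_1[0] = 1/6*1/5 + 1/3*8/15 + 1/3*1/15 + 1/6*1/5 = 4/15
  d_1[1] = 1/6*2/3 + 1/3*1/5 + 1/3*1/5 + 1/6*1/15 = 23/90
  d_1[2] = 1/6*1/15 + 1/3*1/5 + 1/3*4/15 + 1/6*2/5 = 7/30
  d_1[3] = 1/6*1/15 + 1/3*1/15 + 1/3*7/15 + 1/6*1/3 = 11/45
d_1 = (0=4/15, 1=23/90, 2=7/30, 3=11/45)
  d_2[0] = 4/15*1/5 + 23/90*8/15 + 7/30*1/15 + 11/45*1/5 = 343/1350
  d_2[1] = 4/15*2/3 + 23/90*1/5 + 7/30*1/5 + 11/45*1/15 = 197/675
  d_2[2] = 4/15*1/15 + 23/90*1/5 + 7/30*4/15 + 11/45*2/5 = 103/450
  d_2[3] = 4/15*1/15 + 23/90*1/15 + 7/30*7/15 + 11/45*1/3 = 152/675
d_2 = (0=343/1350, 1=197/675, 2=103/450, 3=152/675)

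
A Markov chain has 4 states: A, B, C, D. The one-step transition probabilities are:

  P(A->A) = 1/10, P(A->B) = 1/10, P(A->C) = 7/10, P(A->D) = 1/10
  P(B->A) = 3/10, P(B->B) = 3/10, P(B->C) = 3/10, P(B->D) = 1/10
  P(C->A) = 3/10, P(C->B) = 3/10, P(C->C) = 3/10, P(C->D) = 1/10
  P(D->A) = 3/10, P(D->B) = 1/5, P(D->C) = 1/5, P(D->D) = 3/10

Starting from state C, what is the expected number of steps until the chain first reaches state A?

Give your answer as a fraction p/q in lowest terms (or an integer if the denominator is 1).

Answer: 10/3

Derivation:
Let h_i = expected steps to first reach A from state i.
Boundary: h_A = 0.
First-step equations for the other states:
  h_B = 1 + 3/10*h_A + 3/10*h_B + 3/10*h_C + 1/10*h_D
  h_C = 1 + 3/10*h_A + 3/10*h_B + 3/10*h_C + 1/10*h_D
  h_D = 1 + 3/10*h_A + 1/5*h_B + 1/5*h_C + 3/10*h_D

Substituting h_A = 0 and rearranging gives the linear system (I - Q) h = 1:
  [7/10, -3/10, -1/10] . (h_B, h_C, h_D) = 1
  [-3/10, 7/10, -1/10] . (h_B, h_C, h_D) = 1
  [-1/5, -1/5, 7/10] . (h_B, h_C, h_D) = 1

Solving yields:
  h_B = 10/3
  h_C = 10/3
  h_D = 10/3

Starting state is C, so the expected hitting time is h_C = 10/3.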